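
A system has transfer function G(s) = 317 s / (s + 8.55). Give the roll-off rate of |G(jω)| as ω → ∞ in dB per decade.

0 dB/decade

With 1 zero and 1 pole, the high-frequency asymptotic slope is 20 × (1 − 1) = 0 dB/decade.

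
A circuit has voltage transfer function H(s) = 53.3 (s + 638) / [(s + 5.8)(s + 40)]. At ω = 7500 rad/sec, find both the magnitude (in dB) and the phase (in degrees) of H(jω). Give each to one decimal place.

|H| = -42.9 dB, ∠H = -94.5°

|j7500 + 638| = √(7500² + 638²) = 7527
|j7500 + 5.8| = √(7500² + 5.8²) = 7500
|j7500 + 40| = √(7500² + 40²) = 7500
|H(j7500)| = 53.3 × 7527 / (7500 × 7500) = 0.0071322
20 log₁₀(0.0071322) = -42.94 dB
∠(j7500 + 638) = arctan(7500/638) = 85.14°
∠(j7500 + 5.8) = arctan(7500/5.8) = 89.96°
∠(j7500 + 40) = arctan(7500/40) = 89.69°
∠H(j7500) = 85.14° − (89.96° + 89.69°) = -94.51°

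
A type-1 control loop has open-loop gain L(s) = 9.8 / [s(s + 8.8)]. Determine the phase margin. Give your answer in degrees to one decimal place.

82.8°

Gain crossover: |L(jω)| = 1 at ω ≈ 1.1 rad s⁻¹.
∠L(j1.1) = −90° − arctan(1.1/8.8) ≈ -97.16°
PM = 180° + (-97.16°) = 82.84°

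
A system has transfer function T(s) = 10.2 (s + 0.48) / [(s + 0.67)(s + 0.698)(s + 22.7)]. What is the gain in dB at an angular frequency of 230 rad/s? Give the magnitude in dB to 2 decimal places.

|j230 + 0.48| = √(230² + 0.48²) = 230
|j230 + 0.67| = √(230² + 0.67²) = 230
|j230 + 0.698| = √(230² + 0.698²) = 230
|j230 + 22.7| = √(230² + 22.7²) = 231.1
|T(j230)| = 10.2 × 230 / (230 × 230 × 231.1) = 0.00019188
20 log₁₀(0.00019188) = -74.339 dB

-74.34 dB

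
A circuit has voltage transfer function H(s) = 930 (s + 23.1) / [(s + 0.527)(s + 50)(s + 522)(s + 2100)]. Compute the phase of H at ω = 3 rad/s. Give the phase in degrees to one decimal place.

∠(j3 + 23.1) = arctan(3/23.1) = 7.40°
∠(j3 + 0.527) = arctan(3/0.527) = 80.04°
∠(j3 + 50) = arctan(3/50) = 3.43°
∠(j3 + 522) = arctan(3/522) = 0.33°
∠(j3 + 2100) = arctan(3/2100) = 0.08°
∠H(j3) = 7.40° − (80.04° + 3.43° + 0.33° + 0.08°) = -76.48°

-76.5°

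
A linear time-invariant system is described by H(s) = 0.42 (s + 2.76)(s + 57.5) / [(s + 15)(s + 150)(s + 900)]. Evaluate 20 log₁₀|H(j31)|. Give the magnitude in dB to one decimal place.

-74.9 dB

|j31 + 2.76| = √(31² + 2.76²) = 31.12
|j31 + 57.5| = √(31² + 57.5²) = 65.32
|j31 + 15| = √(31² + 15²) = 34.44
|j31 + 150| = √(31² + 150²) = 153.2
|j31 + 900| = √(31² + 900²) = 900.5
|H(j31)| = 0.42 × 31.12 × 65.32 / (34.44 × 153.2 × 900.5) = 0.00017976
20 log₁₀(0.00017976) = -74.91 dB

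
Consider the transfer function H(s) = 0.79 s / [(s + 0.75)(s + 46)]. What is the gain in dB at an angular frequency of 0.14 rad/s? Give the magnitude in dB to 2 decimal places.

|j0.14| = 0.14
|j0.14 + 0.75| = √(0.14² + 0.75²) = 0.763
|j0.14 + 46| = √(0.14² + 46²) = 46
|H(j0.14)| = 0.79 × 0.14 / (0.763 × 46) = 0.0031513
20 log₁₀(0.0031513) = -50.030 dB

-50.03 dB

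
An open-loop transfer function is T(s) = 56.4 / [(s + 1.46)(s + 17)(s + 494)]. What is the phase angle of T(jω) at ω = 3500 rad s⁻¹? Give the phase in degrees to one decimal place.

-261.7°

∠(j3500 + 1.46) = arctan(3500/1.46) = 89.98°
∠(j3500 + 17) = arctan(3500/17) = 89.72°
∠(j3500 + 494) = arctan(3500/494) = 81.97°
∠T(j3500) = − (89.98° + 89.72° + 81.97°) = -261.66°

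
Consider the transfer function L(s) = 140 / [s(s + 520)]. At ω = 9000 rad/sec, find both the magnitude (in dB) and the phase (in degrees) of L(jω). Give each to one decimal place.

|j9000 + 520| = √(9000² + 520²) = 9015
|j9000| = 9000
|L(j9000)| = 140 / (9015 × 9000) = 1.7255e-06
20 log₁₀(1.7255e-06) = -115.26 dB
∠(j9000 + 520) = arctan(9000/520) = 86.69°
∠(j9000) = 90.00°
∠L(j9000) = − (86.69° + 90.00°) = -176.69°

|L| = -115.3 dB, ∠L = -176.7°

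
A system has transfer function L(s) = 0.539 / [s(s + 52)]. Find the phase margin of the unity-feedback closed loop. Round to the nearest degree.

90°

Gain crossover: |L(jω)| = 1 at ω ≈ 0.0104 rad/s.
∠L(j0.0104) = −90° − arctan(0.0104/52) ≈ -90.01°
PM = 180° + (-90.01°) = 89.99°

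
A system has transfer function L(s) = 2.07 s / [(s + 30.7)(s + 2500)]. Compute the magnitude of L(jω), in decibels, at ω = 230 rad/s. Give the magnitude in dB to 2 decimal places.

-61.75 dB

|j230| = 230
|j230 + 30.7| = √(230² + 30.7²) = 232
|j230 + 2500| = √(230² + 2500²) = 2511
|L(j230)| = 2.07 × 230 / (232 × 2511) = 0.00081727
20 log₁₀(0.00081727) = -61.753 dB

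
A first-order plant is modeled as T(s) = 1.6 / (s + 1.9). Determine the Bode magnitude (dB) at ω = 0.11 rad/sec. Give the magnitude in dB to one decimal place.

|j0.11 + 1.9| = √(0.11² + 1.9²) = 1.903
|T(j0.11)| = 1.6 / 1.903 = 0.8407
20 log₁₀(0.8407) = -1.51 dB

-1.5 dB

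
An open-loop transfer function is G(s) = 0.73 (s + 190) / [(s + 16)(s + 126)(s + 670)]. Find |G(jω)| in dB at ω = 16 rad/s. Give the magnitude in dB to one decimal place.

-82.8 dB

|j16 + 190| = √(16² + 190²) = 190.7
|j16 + 16| = √(16² + 16²) = 22.63
|j16 + 126| = √(16² + 126²) = 127
|j16 + 670| = √(16² + 670²) = 670.2
|G(j16)| = 0.73 × 190.7 / (22.63 × 127 × 670.2) = 7.2266e-05
20 log₁₀(7.2266e-05) = -82.82 dB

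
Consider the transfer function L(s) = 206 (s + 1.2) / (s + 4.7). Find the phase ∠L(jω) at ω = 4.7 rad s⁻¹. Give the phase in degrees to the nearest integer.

∠(j4.7 + 1.2) = arctan(4.7/1.2) = 75.68°
∠(j4.7 + 4.7) = arctan(4.7/4.7) = 45.00°
∠L(j4.7) = 75.68° − 45.00° = 30.68°

31°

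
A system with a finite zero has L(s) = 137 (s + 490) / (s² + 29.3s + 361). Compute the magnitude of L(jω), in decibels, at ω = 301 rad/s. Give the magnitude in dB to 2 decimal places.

|j301 + 490| = √(301² + 490²) = 575.1
|(j301)² + 29.3(j301) + 361| = |-90240 + j8819.3| = 9.067e+04
|L(j301)| = 137 × 575.1 / 9.067e+04 = 0.86891
20 log₁₀(0.86891) = -1.220 dB

-1.22 dB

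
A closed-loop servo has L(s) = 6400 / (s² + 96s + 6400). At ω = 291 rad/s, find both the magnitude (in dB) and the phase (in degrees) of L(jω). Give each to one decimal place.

|(j291)² + 96(j291) + 6400| = |-78281 + j27936| = 8.312e+04
|L(j291)| = 6400 / 8.312e+04 = 0.077
20 log₁₀(0.077) = -22.27 dB
∠[(j291)² + 96(j291) + 6400] = ∠[-78281 + j27936] = 160.36°
∠L(j291) = −160.36° = -160.36°

|L| = -22.3 dB, ∠L = -160.4°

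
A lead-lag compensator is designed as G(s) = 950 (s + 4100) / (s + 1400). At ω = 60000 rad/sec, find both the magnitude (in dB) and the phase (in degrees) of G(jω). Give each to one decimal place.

|G| = 59.6 dB, ∠G = -2.6°

|j60000 + 4100| = √(60000² + 4100²) = 6.014e+04
|j60000 + 1400| = √(60000² + 1400²) = 6.002e+04
|G(j60000)| = 950 × 6.014e+04 / 6.002e+04 = 951.96
20 log₁₀(951.96) = 59.57 dB
∠(j60000 + 4100) = arctan(60000/4100) = 86.09°
∠(j60000 + 1400) = arctan(60000/1400) = 88.66°
∠G(j60000) = 86.09° − 88.66° = -2.57°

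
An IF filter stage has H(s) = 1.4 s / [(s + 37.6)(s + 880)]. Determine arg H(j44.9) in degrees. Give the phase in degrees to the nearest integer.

∠(j44.9) = 90.00°
∠(j44.9 + 37.6) = arctan(44.9/37.6) = 50.06°
∠(j44.9 + 880) = arctan(44.9/880) = 2.92°
∠H(j44.9) = 90.00° − (50.06° + 2.92°) = 37.02°

37°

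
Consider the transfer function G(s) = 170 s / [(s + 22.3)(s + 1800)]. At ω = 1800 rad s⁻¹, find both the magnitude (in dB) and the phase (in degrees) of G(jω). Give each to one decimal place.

|j1800| = 1800
|j1800 + 22.3| = √(1800² + 22.3²) = 1800
|j1800 + 1800| = √(1800² + 1800²) = 2546
|G(j1800)| = 170 × 1800 / (1800 × 2546) = 0.066777
20 log₁₀(0.066777) = -23.51 dB
∠(j1800) = 90.00°
∠(j1800 + 22.3) = arctan(1800/22.3) = 89.29°
∠(j1800 + 1800) = arctan(1800/1800) = 45.00°
∠G(j1800) = 90.00° − (89.29° + 45.00°) = -44.29°

|G| = -23.5 dB, ∠G = -44.3°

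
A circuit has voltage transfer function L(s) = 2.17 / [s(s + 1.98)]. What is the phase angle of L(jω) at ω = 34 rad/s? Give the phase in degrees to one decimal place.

-176.7°

∠(j34 + 1.98) = arctan(34/1.98) = 86.67°
∠(j34) = 90.00°
∠L(j34) = − (86.67° + 90.00°) = -176.67°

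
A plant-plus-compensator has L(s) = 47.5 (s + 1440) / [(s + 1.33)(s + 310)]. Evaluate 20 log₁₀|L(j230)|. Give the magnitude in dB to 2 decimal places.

|j230 + 1440| = √(230² + 1440²) = 1458
|j230 + 1.33| = √(230² + 1.33²) = 230
|j230 + 310| = √(230² + 310²) = 386
|L(j230)| = 47.5 × 1458 / (230 × 386) = 0.78019
20 log₁₀(0.78019) = -2.156 dB

-2.16 dB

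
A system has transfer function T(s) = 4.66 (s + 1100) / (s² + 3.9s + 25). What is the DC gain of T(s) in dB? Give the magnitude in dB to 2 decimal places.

T(0) = 4.66 × 1100 / 25 = 205.04
20 log₁₀(205.04) = 46.237 dB

46.24 dB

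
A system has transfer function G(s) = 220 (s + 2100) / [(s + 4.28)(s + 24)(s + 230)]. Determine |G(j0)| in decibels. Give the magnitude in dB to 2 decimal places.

G(0) = 220 × 2100 / (4.28 × 24 × 230) = 19.555
20 log₁₀(19.555) = 25.825 dB

25.83 dB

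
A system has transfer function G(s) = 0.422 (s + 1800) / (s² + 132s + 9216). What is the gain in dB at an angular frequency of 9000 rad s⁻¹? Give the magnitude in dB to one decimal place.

|j9000 + 1800| = √(9000² + 1800²) = 9178
|(j9000)² + 132(j9000) + 9216| = |-8.0991e+07 + j1.188e+06| = 8.1e+07
|G(j9000)| = 0.422 × 9178 / 8.1e+07 = 4.7818e-05
20 log₁₀(4.7818e-05) = -86.41 dB

-86.4 dB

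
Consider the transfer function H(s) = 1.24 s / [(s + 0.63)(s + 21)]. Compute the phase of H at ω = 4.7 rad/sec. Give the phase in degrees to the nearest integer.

-5°

∠(j4.7) = 90.00°
∠(j4.7 + 0.63) = arctan(4.7/0.63) = 82.37°
∠(j4.7 + 21) = arctan(4.7/21) = 12.62°
∠H(j4.7) = 90.00° − (82.37° + 12.62°) = -4.98°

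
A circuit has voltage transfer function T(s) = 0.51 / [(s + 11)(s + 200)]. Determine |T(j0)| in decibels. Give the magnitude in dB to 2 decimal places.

T(0) = 0.51 / (11 × 200) = 0.00023182
20 log₁₀(0.00023182) = -72.697 dB

-72.70 dB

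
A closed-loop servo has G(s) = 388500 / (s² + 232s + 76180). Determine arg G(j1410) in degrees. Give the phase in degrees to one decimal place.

∠[(j1410)² + 232(j1410) + 76180] = ∠[-1.9119e+06 + j3.2712e+05] = 170.29°
∠G(j1410) = −170.29° = -170.29°

-170.3°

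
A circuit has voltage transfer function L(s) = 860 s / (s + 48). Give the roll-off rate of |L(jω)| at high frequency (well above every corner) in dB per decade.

0 dB/decade

With 1 zero and 1 pole, the high-frequency asymptotic slope is 20 × (1 − 1) = 0 dB/decade.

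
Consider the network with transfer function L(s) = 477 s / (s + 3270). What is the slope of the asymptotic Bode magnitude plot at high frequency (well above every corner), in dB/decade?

0 dB/decade

With 1 zero and 1 pole, the high-frequency asymptotic slope is 20 × (1 − 1) = 0 dB/decade.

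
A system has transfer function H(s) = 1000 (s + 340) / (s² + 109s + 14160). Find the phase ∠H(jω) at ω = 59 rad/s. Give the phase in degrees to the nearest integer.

-21°

∠(j59 + 340) = arctan(59/340) = 9.84°
∠[(j59)² + 109(j59) + 14160] = ∠[10679 + j6431] = 31.06°
∠H(j59) = 9.84° − 31.06° = -21.21°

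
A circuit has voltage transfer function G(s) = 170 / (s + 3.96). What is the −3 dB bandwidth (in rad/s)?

3.96 rad/s

For a single-pole low-pass, the −3 dB point is at the pole: ω = 3.96 rad/s.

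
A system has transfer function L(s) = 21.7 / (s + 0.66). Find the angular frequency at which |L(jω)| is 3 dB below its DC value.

0.66 rad/s

For a single-pole low-pass, the −3 dB point is at the pole: ω = 0.66 rad/s.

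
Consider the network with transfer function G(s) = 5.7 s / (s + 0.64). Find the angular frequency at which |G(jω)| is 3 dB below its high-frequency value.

0.64 rad/s

For a single-pole high-pass, the −3 dB point is at the pole: ω = 0.64 rad/s.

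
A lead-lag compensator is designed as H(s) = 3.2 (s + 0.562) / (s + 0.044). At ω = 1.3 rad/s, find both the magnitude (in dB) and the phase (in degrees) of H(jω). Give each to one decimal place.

|j1.3 + 0.562| = √(1.3² + 0.562²) = 1.416
|j1.3 + 0.044| = √(1.3² + 0.044²) = 1.301
|H(j1.3)| = 3.2 × 1.416 / 1.301 = 3.4842
20 log₁₀(3.4842) = 10.84 dB
∠(j1.3 + 0.562) = arctan(1.3/0.562) = 66.62°
∠(j1.3 + 0.044) = arctan(1.3/0.044) = 88.06°
∠H(j1.3) = 66.62° − 88.06° = -21.44°

|H| = 10.8 dB, ∠H = -21.4°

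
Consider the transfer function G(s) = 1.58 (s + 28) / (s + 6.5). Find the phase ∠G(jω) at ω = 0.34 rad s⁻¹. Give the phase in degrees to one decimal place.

∠(j0.34 + 28) = arctan(0.34/28) = 0.70°
∠(j0.34 + 6.5) = arctan(0.34/6.5) = 2.99°
∠G(j0.34) = 0.70° − 2.99° = -2.30°

-2.3°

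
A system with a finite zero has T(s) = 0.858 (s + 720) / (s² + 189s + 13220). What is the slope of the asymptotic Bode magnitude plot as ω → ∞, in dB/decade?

With 1 zero and 2 poles, the high-frequency asymptotic slope is 20 × (1 − 2) = -20 dB/decade.

-20 dB/decade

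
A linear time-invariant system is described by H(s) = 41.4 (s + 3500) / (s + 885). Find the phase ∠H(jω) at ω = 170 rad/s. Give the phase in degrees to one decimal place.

-8.1°

∠(j170 + 3500) = arctan(170/3500) = 2.78°
∠(j170 + 885) = arctan(170/885) = 10.87°
∠H(j170) = 2.78° − 10.87° = -8.09°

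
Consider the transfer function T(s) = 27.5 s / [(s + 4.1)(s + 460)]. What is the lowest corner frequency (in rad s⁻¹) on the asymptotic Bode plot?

4.1 rad s⁻¹

Break frequencies occur at each pole and zero magnitude: 4.1 rad s⁻¹, 460 rad s⁻¹.
The lowest is 4.1 rad s⁻¹.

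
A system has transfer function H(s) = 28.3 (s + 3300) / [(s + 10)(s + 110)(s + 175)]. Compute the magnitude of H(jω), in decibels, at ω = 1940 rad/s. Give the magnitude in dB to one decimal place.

-96.6 dB

|j1940 + 3300| = √(1940² + 3300²) = 3828
|j1940 + 10| = √(1940² + 10²) = 1940
|j1940 + 110| = √(1940² + 110²) = 1943
|j1940 + 175| = √(1940² + 175²) = 1948
|H(j1940)| = 28.3 × 3828 / (1940 × 1943 × 1948) = 1.4753e-05
20 log₁₀(1.4753e-05) = -96.62 dB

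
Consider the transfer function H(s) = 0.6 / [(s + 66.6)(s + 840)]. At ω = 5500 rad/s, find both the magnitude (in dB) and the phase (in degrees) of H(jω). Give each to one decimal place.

|H| = -154.2 dB, ∠H = -170.6°

|j5500 + 66.6| = √(5500² + 66.6²) = 5500
|j5500 + 840| = √(5500² + 840²) = 5564
|H(j5500)| = 0.6 / (5500 × 5564) = 1.9606e-08
20 log₁₀(1.9606e-08) = -154.15 dB
∠(j5500 + 66.6) = arctan(5500/66.6) = 89.31°
∠(j5500 + 840) = arctan(5500/840) = 81.32°
∠H(j5500) = − (89.31° + 81.32°) = -170.62°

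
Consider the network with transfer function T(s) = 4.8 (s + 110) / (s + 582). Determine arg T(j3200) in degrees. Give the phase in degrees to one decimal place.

∠(j3200 + 110) = arctan(3200/110) = 88.03°
∠(j3200 + 582) = arctan(3200/582) = 79.69°
∠T(j3200) = 88.03° − 79.69° = 8.34°

8.3 deg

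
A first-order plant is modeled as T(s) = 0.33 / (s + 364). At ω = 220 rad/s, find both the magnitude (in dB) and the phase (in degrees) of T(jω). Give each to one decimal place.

|j220 + 364| = √(220² + 364²) = 425.3
|T(j220)| = 0.33 / 425.3 = 0.00077589
20 log₁₀(0.00077589) = -62.20 dB
∠(j220 + 364) = arctan(220/364) = 31.15°
∠T(j220) = −31.15° = -31.15°

|T| = -62.2 dB, ∠T = -31.1°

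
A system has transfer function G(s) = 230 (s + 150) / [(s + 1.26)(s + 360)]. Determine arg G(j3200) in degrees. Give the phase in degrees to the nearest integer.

∠(j3200 + 150) = arctan(3200/150) = 87.32°
∠(j3200 + 1.26) = arctan(3200/1.26) = 89.98°
∠(j3200 + 360) = arctan(3200/360) = 83.58°
∠G(j3200) = 87.32° − (89.98° + 83.58°) = -86.24°

-86 deg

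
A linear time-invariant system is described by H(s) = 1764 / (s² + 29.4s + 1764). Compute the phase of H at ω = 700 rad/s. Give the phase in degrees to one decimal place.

∠[(j700)² + 29.4(j700) + 1764] = ∠[-4.8824e+05 + j20580] = 177.59°
∠H(j700) = −177.59° = -177.59°

-177.6°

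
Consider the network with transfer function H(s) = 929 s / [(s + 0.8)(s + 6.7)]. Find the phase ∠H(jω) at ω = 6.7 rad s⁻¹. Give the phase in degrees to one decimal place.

∠(j6.7) = 90.00°
∠(j6.7 + 0.8) = arctan(6.7/0.8) = 83.19°
∠(j6.7 + 6.7) = arctan(6.7/6.7) = 45.00°
∠H(j6.7) = 90.00° − (83.19° + 45.00°) = -38.19°

-38.2 deg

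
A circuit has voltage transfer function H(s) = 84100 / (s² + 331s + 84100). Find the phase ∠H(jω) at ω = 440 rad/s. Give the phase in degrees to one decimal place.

-126.9°

∠[(j440)² + 331(j440) + 84100] = ∠[-1.095e+05 + j1.4564e+05] = 126.94°
∠H(j440) = −126.94° = -126.94°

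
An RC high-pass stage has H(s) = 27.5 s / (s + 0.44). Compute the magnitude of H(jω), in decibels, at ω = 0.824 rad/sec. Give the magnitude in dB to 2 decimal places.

|j0.824| = 0.824
|j0.824 + 0.44| = √(0.824² + 0.44²) = 0.9341
|H(j0.824)| = 27.5 × 0.824 / 0.9341 = 24.258
20 log₁₀(24.258) = 27.697 dB

27.70 dB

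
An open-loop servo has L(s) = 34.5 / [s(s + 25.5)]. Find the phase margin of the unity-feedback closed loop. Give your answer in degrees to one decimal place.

Gain crossover: |L(jω)| = 1 at ω ≈ 1.35 rad/sec.
∠L(j1.35) = −90° − arctan(1.35/25.5) ≈ -93.03°
PM = 180° + (-93.03°) = 86.97°

87.0°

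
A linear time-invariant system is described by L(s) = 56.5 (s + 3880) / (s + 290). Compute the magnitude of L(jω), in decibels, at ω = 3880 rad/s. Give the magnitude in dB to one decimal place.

38.0 dB

|j3880 + 3880| = √(3880² + 3880²) = 5487
|j3880 + 290| = √(3880² + 290²) = 3891
|L(j3880)| = 56.5 × 5487 / 3891 = 79.681
20 log₁₀(79.681) = 38.03 dB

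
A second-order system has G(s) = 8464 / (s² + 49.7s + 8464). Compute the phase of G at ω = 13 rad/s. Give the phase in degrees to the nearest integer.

∠[(j13)² + 49.7(j13) + 8464] = ∠[8295 + j646.1] = 4.45°
∠G(j13) = −4.45° = -4.45°

-4°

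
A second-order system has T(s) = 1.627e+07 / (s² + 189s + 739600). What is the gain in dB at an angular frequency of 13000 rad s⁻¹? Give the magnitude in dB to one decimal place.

-20.3 dB

|(j13000)² + 189(j13000) + 739600| = |-1.6826e+08 + j2.457e+06| = 1.683e+08
|T(j13000)| = 1.627e+07 / 1.683e+08 = 0.096685
20 log₁₀(0.096685) = -20.29 dB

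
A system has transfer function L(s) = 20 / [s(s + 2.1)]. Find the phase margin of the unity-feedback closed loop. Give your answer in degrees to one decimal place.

26.4°

Gain crossover: |L(jω)| = 1 at ω ≈ 4.23 rad/s.
∠L(j4.23) = −90° − arctan(4.23/2.1) ≈ -153.61°
PM = 180° + (-153.61°) = 26.39°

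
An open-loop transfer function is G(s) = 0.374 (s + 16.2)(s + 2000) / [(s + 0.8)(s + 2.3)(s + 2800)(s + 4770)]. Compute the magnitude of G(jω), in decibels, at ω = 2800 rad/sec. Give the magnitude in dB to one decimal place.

|j2800 + 16.2| = √(2800² + 16.2²) = 2800
|j2800 + 2000| = √(2800² + 2000²) = 3441
|j2800 + 0.8| = √(2800² + 0.8²) = 2800
|j2800 + 2.3| = √(2800² + 2.3²) = 2800
|j2800 + 2800| = √(2800² + 2800²) = 3960
|j2800 + 4770| = √(2800² + 4770²) = 5531
|G(j2800)| = 0.374 × 2800 × 3441 / (2800 × 2800 × 3960 × 5531) = 2.0985e-08
20 log₁₀(2.0985e-08) = -153.56 dB

-153.6 dB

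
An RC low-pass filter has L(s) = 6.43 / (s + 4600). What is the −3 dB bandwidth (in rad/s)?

4600 rad/s

For a single-pole low-pass, the −3 dB point is at the pole: ω = 4600 rad/s.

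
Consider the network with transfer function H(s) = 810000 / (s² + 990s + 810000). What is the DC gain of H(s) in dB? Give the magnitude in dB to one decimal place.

H(0) = 810000 / 810000 = 1
20 log₁₀(1) = 0.00 dB

0.0 dB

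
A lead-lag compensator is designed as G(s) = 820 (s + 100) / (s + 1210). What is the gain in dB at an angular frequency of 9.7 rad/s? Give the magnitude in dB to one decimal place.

|j9.7 + 100| = √(9.7² + 100²) = 100.5
|j9.7 + 1210| = √(9.7² + 1210²) = 1210
|G(j9.7)| = 820 × 100.5 / 1210 = 68.084
20 log₁₀(68.084) = 36.66 dB

36.7 dB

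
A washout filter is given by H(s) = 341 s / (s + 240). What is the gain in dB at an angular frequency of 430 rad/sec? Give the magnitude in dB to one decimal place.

|j430| = 430
|j430 + 240| = √(430² + 240²) = 492.4
|H(j430)| = 341 × 430 / 492.4 = 297.76
20 log₁₀(297.76) = 49.48 dB

49.5 dB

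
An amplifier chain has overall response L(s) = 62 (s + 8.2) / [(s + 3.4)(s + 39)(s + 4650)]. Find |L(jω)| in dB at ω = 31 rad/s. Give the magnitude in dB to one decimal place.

|j31 + 8.2| = √(31² + 8.2²) = 32.07
|j31 + 3.4| = √(31² + 3.4²) = 31.19
|j31 + 39| = √(31² + 39²) = 49.82
|j31 + 4650| = √(31² + 4650²) = 4650
|L(j31)| = 62 × 32.07 / (31.19 × 49.82 × 4650) = 0.00027518
20 log₁₀(0.00027518) = -71.21 dB

-71.2 dB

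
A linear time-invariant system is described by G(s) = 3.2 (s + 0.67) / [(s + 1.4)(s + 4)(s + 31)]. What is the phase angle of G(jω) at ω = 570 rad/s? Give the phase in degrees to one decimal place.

-176.4°

∠(j570 + 0.67) = arctan(570/0.67) = 89.93°
∠(j570 + 1.4) = arctan(570/1.4) = 89.86°
∠(j570 + 4) = arctan(570/4) = 89.60°
∠(j570 + 31) = arctan(570/31) = 86.89°
∠G(j570) = 89.93° − (89.86° + 89.60° + 86.89°) = -176.41°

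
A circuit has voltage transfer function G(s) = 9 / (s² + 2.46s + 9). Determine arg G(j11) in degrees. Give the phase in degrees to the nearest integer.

∠[(j11)² + 2.46(j11) + 9] = ∠[-112 + j27.06] = 166.42°
∠G(j11) = −166.42° = -166.42°

-166 deg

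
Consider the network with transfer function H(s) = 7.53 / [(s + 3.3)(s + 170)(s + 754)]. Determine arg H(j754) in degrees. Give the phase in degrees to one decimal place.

∠(j754 + 3.3) = arctan(754/3.3) = 89.75°
∠(j754 + 170) = arctan(754/170) = 77.29°
∠(j754 + 754) = arctan(754/754) = 45.00°
∠H(j754) = − (89.75° + 77.29° + 45.00°) = -212.04°

-212.0°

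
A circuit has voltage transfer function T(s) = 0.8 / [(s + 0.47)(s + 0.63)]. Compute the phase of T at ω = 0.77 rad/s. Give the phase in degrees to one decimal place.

∠(j0.77 + 0.47) = arctan(0.77/0.47) = 58.60°
∠(j0.77 + 0.63) = arctan(0.77/0.63) = 50.71°
∠T(j0.77) = − (58.60° + 50.71°) = -109.31°

-109.3°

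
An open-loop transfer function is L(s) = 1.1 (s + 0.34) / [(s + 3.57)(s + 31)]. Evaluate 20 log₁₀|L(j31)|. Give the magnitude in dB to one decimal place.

-32.1 dB

|j31 + 0.34| = √(31² + 0.34²) = 31
|j31 + 3.57| = √(31² + 3.57²) = 31.2
|j31 + 31| = √(31² + 31²) = 43.84
|L(j31)| = 1.1 × 31 / (31.2 × 43.84) = 0.024928
20 log₁₀(0.024928) = -32.07 dB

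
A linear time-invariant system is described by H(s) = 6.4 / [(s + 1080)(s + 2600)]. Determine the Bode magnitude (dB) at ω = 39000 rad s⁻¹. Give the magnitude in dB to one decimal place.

-167.5 dB

|j39000 + 1080| = √(39000² + 1080²) = 3.901e+04
|j39000 + 2600| = √(39000² + 2600²) = 3.909e+04
|H(j39000)| = 6.4 / (3.901e+04 × 3.909e+04) = 4.1968e-09
20 log₁₀(4.1968e-09) = -167.54 dB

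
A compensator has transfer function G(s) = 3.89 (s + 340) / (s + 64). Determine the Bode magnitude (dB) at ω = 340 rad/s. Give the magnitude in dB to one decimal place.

14.7 dB

|j340 + 340| = √(340² + 340²) = 480.8
|j340 + 64| = √(340² + 64²) = 346
|G(j340)| = 3.89 × 480.8 / 346 = 5.4063
20 log₁₀(5.4063) = 14.66 dB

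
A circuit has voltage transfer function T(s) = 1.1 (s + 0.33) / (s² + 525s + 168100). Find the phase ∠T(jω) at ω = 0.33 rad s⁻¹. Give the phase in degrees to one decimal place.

44.9 deg

∠(j0.33 + 0.33) = arctan(0.33/0.33) = 45.00°
∠[(j0.33)² + 525(j0.33) + 168100] = ∠[1.681e+05 + j173.25] = 0.06°
∠T(j0.33) = 45.00° − 0.06° = 44.94°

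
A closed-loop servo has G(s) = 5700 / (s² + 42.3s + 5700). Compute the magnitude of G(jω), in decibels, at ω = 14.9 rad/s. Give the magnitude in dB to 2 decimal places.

0.29 dB

|(j14.9)² + 42.3(j14.9) + 5700| = |5478 + j630.27| = 5514
|G(j14.9)| = 5700 / 5514 = 1.0337
20 log₁₀(1.0337) = 0.288 dB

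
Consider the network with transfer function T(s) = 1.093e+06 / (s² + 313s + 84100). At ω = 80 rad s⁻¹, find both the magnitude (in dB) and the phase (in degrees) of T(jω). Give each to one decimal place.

|T| = 22.5 dB, ∠T = -17.9°

|(j80)² + 313(j80) + 84100| = |77700 + j25040| = 8.164e+04
|T(j80)| = 1.093e+06 / 8.164e+04 = 13.389
20 log₁₀(13.389) = 22.53 dB
∠[(j80)² + 313(j80) + 84100] = ∠[77700 + j25040] = 17.86°
∠T(j80) = −17.86° = -17.86°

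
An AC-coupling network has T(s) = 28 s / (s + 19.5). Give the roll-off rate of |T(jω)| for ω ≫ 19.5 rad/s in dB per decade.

With 1 zero and 1 pole, the high-frequency asymptotic slope is 20 × (1 − 1) = 0 dB/decade.

0 dB/decade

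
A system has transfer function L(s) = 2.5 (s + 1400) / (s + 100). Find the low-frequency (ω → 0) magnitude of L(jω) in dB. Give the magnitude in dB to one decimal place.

L(0) = 2.5 × 1400 / 100 = 35
20 log₁₀(35) = 30.88 dB

30.9 dB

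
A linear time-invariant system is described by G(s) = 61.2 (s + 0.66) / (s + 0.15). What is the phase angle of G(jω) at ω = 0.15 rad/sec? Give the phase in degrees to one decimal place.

∠(j0.15 + 0.66) = arctan(0.15/0.66) = 12.80°
∠(j0.15 + 0.15) = arctan(0.15/0.15) = 45.00°
∠G(j0.15) = 12.80° − 45.00° = -32.20°

-32.2°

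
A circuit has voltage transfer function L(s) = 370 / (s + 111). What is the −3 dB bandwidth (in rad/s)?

111 rad/s

For a single-pole low-pass, the −3 dB point is at the pole: ω = 111 rad/s.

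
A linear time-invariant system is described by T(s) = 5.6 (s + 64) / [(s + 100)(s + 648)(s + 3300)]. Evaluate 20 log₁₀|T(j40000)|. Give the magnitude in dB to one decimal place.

-169.1 dB

|j40000 + 64| = √(40000² + 64²) = 4e+04
|j40000 + 100| = √(40000² + 100²) = 4e+04
|j40000 + 648| = √(40000² + 648²) = 4.001e+04
|j40000 + 3300| = √(40000² + 3300²) = 4.014e+04
|T(j40000)| = 5.6 × 4e+04 / (4e+04 × 4.001e+04 × 4.014e+04) = 3.4877e-09
20 log₁₀(3.4877e-09) = -169.15 dB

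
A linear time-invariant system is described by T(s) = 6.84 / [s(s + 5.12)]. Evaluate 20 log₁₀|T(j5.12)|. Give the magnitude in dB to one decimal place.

-14.7 dB

|j5.12 + 5.12| = √(5.12² + 5.12²) = 7.241
|j5.12| = 5.12
|T(j5.12)| = 6.84 / (7.241 × 5.12) = 0.1845
20 log₁₀(0.1845) = -14.68 dB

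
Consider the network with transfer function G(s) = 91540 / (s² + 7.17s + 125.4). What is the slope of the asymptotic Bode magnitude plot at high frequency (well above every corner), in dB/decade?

With 0 zeros and 2 poles, the high-frequency asymptotic slope is 20 × (0 − 2) = -40 dB/decade.

-40 dB/decade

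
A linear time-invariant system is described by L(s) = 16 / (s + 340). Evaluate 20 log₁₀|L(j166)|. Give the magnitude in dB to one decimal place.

-27.5 dB

|j166 + 340| = √(166² + 340²) = 378.4
|L(j166)| = 16 / 378.4 = 0.042288
20 log₁₀(0.042288) = -27.48 dB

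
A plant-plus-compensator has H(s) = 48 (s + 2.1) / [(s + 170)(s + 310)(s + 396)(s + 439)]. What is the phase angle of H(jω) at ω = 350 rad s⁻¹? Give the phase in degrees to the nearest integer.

-103°

∠(j350 + 2.1) = arctan(350/2.1) = 89.66°
∠(j350 + 170) = arctan(350/170) = 64.09°
∠(j350 + 310) = arctan(350/310) = 48.47°
∠(j350 + 396) = arctan(350/396) = 41.47°
∠(j350 + 439) = arctan(350/439) = 38.56°
∠H(j350) = 89.66° − (64.09° + 48.47° + 41.47° + 38.56°) = -102.94°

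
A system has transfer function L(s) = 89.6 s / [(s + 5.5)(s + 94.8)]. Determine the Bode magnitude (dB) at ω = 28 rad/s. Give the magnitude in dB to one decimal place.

-1.0 dB

|j28| = 28
|j28 + 5.5| = √(28² + 5.5²) = 28.54
|j28 + 94.8| = √(28² + 94.8²) = 98.85
|L(j28)| = 89.6 × 28 / (28.54 × 98.85) = 0.88944
20 log₁₀(0.88944) = -1.02 dB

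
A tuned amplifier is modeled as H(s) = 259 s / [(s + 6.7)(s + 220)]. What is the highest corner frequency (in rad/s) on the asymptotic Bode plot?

220 rad/s

Break frequencies occur at each pole and zero magnitude: 6.7 rad/s, 220 rad/s.
The highest is 220 rad/s.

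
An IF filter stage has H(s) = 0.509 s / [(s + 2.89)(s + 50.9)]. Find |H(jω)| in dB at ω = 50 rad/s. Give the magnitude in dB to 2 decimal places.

-42.95 dB

|j50| = 50
|j50 + 2.89| = √(50² + 2.89²) = 50.08
|j50 + 50.9| = √(50² + 50.9²) = 71.35
|H(j50)| = 0.509 × 50 / (50.08 × 71.35) = 0.007122
20 log₁₀(0.007122) = -42.948 dB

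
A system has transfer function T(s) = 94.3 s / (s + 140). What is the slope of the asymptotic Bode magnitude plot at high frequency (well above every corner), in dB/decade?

With 1 zero and 1 pole, the high-frequency asymptotic slope is 20 × (1 − 1) = 0 dB/decade.

0 dB/decade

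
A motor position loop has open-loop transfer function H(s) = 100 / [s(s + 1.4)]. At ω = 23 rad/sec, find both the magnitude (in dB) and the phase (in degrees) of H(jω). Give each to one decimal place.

|j23 + 1.4| = √(23² + 1.4²) = 23.04
|j23| = 23
|H(j23)| = 100 / (23.04 × 23) = 0.18869
20 log₁₀(0.18869) = -14.49 dB
∠(j23 + 1.4) = arctan(23/1.4) = 86.52°
∠(j23) = 90.00°
∠H(j23) = − (86.52° + 90.00°) = -176.52°

|H| = -14.5 dB, ∠H = -176.5°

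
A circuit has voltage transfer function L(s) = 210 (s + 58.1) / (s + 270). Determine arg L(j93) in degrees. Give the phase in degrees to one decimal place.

∠(j93 + 58.1) = arctan(93/58.1) = 58.01°
∠(j93 + 270) = arctan(93/270) = 19.01°
∠L(j93) = 58.01° − 19.01° = 39.00°

39.0°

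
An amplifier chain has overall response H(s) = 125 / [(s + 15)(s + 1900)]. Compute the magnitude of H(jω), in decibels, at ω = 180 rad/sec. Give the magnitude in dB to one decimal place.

|j180 + 15| = √(180² + 15²) = 180.6
|j180 + 1900| = √(180² + 1900²) = 1909
|H(j180)| = 125 / (180.6 × 1909) = 0.00036261
20 log₁₀(0.00036261) = -68.81 dB

-68.8 dB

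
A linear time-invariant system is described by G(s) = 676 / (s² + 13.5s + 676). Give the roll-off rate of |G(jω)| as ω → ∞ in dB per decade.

With 0 zeros and 2 poles, the high-frequency asymptotic slope is 20 × (0 − 2) = -40 dB/decade.

-40 dB/decade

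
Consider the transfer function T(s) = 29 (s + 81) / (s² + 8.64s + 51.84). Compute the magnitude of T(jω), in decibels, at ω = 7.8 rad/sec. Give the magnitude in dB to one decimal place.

|j7.8 + 81| = √(7.8² + 81²) = 81.37
|(j7.8)² + 8.64(j7.8) + 51.84| = |-9 + j67.392| = 67.99
|T(j7.8)| = 29 × 81.37 / 67.99 = 34.709
20 log₁₀(34.709) = 30.81 dB

30.8 dB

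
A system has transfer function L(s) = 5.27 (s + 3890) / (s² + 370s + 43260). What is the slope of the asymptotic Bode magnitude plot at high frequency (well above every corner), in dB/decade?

-20 dB/decade

With 1 zero and 2 poles, the high-frequency asymptotic slope is 20 × (1 − 2) = -20 dB/decade.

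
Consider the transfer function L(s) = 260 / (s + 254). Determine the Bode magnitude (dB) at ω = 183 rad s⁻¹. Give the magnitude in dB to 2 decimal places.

|j183 + 254| = √(183² + 254²) = 313.1
|L(j183)| = 260 / 313.1 = 0.83052
20 log₁₀(0.83052) = -1.613 dB

-1.61 dB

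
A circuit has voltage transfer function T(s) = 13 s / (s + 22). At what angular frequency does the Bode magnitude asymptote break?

The single real pole at s = −22 gives a corner at ω = 22 rad s⁻¹.

22 rad s⁻¹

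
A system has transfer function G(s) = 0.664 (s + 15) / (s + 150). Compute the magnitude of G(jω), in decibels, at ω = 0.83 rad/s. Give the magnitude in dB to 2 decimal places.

|j0.83 + 15| = √(0.83² + 15²) = 15.02
|j0.83 + 150| = √(0.83² + 150²) = 150
|G(j0.83)| = 0.664 × 15.02 / 150 = 0.066501
20 log₁₀(0.066501) = -23.543 dB

-23.54 dB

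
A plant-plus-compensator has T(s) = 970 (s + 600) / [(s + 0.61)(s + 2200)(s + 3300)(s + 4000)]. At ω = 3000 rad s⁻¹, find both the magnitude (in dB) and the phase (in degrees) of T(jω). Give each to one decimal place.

|T| = -158.5 dB, ∠T = -144.2 deg

|j3000 + 600| = √(3000² + 600²) = 3059
|j3000 + 0.61| = √(3000² + 0.61²) = 3000
|j3000 + 2200| = √(3000² + 2200²) = 3720
|j3000 + 3300| = √(3000² + 3300²) = 4460
|j3000 + 4000| = √(3000² + 4000²) = 5000
|T(j3000)| = 970 × 3059 / (3000 × 3720 × 4460 × 5000) = 1.1924e-08
20 log₁₀(1.1924e-08) = -158.47 dB
∠(j3000 + 600) = arctan(3000/600) = 78.69°
∠(j3000 + 0.61) = arctan(3000/0.61) = 89.99°
∠(j3000 + 2200) = arctan(3000/2200) = 53.75°
∠(j3000 + 3300) = arctan(3000/3300) = 42.27°
∠(j3000 + 4000) = arctan(3000/4000) = 36.87°
∠T(j3000) = 78.69° − (89.99° + 53.75° + 42.27° + 36.87°) = -144.19°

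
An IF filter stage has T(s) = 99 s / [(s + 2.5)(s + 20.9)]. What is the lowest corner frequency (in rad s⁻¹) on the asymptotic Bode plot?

2.5 rad s⁻¹

Break frequencies occur at each pole and zero magnitude: 2.5 rad s⁻¹, 20.9 rad s⁻¹.
The lowest is 2.5 rad s⁻¹.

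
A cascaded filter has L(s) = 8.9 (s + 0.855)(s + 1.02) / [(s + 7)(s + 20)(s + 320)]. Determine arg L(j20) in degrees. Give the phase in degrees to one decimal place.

∠(j20 + 0.855) = arctan(20/0.855) = 87.55°
∠(j20 + 1.02) = arctan(20/1.02) = 87.08°
∠(j20 + 7) = arctan(20/7) = 70.71°
∠(j20 + 20) = arctan(20/20) = 45.00°
∠(j20 + 320) = arctan(20/320) = 3.58°
∠L(j20) = 87.55° + 87.08° − (70.71° + 45.00° + 3.58°) = 55.35°

55.3 deg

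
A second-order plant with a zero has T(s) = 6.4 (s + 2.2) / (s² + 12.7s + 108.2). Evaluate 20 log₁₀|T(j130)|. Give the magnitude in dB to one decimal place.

-26.1 dB

|j130 + 2.2| = √(130² + 2.2²) = 130
|(j130)² + 12.7(j130) + 108.2| = |-16792 + j1651| = 1.687e+04
|T(j130)| = 6.4 × 130 / 1.687e+04 = 0.049317
20 log₁₀(0.049317) = -26.14 dB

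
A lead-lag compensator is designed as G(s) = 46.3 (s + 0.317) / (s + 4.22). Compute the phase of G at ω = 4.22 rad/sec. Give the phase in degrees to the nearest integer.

∠(j4.22 + 0.317) = arctan(4.22/0.317) = 85.70°
∠(j4.22 + 4.22) = arctan(4.22/4.22) = 45.00°
∠G(j4.22) = 85.70° − 45.00° = 40.70°

41°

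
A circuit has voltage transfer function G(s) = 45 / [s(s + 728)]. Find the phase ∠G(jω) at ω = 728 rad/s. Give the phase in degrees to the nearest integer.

∠(j728 + 728) = arctan(728/728) = 45.00°
∠(j728) = 90.00°
∠G(j728) = − (45.00° + 90.00°) = -135.00°

-135°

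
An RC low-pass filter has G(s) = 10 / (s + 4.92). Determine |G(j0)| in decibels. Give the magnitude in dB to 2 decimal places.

G(0) = 10 / 4.92 = 2.0325
20 log₁₀(2.0325) = 6.161 dB

6.16 dB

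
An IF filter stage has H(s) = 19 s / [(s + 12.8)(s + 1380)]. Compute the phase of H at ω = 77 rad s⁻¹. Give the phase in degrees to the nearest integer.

6 deg

∠(j77) = 90.00°
∠(j77 + 12.8) = arctan(77/12.8) = 80.56°
∠(j77 + 1380) = arctan(77/1380) = 3.19°
∠H(j77) = 90.00° − (80.56° + 3.19°) = 6.24°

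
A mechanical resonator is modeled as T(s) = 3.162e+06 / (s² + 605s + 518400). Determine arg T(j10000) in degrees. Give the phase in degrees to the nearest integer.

-177°

∠[(j10000)² + 605(j10000) + 518400] = ∠[-9.9482e+07 + j6.05e+06] = 176.52°
∠T(j10000) = −176.52° = -176.52°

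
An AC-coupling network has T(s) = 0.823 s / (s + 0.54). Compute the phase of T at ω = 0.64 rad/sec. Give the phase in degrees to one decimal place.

40.2 deg

∠(j0.64) = 90.00°
∠(j0.64 + 0.54) = arctan(0.64/0.54) = 49.84°
∠T(j0.64) = 90.00° − 49.84° = 40.16°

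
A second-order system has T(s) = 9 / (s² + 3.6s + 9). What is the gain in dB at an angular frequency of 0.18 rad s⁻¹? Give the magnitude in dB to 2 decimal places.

0.01 dB

|(j0.18)² + 3.6(j0.18) + 9| = |8.9676 + j0.648| = 8.991
|T(j0.18)| = 9 / 8.991 = 1.001
20 log₁₀(1.001) = 0.009 dB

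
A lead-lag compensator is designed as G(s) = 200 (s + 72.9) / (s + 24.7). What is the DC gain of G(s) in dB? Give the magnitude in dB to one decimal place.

55.4 dB

G(0) = 200 × 72.9 / 24.7 = 590.28
20 log₁₀(590.28) = 55.42 dB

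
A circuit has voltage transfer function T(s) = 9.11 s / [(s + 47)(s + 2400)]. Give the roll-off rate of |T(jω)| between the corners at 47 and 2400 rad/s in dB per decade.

In this band the factors already past their corner are: 1 differentiator zero, pole at 47; net slope = 0 dB/decade.

0 dB/decade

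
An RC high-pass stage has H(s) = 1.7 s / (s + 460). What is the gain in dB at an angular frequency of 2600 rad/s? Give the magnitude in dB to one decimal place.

4.5 dB

|j2600| = 2600
|j2600 + 460| = √(2600² + 460²) = 2640
|H(j2600)| = 1.7 × 2600 / 2640 = 1.674
20 log₁₀(1.674) = 4.48 dB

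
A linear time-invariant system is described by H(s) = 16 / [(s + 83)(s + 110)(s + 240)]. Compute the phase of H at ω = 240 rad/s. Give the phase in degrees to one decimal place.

-181.3°

∠(j240 + 83) = arctan(240/83) = 70.92°
∠(j240 + 110) = arctan(240/110) = 65.38°
∠(j240 + 240) = arctan(240/240) = 45.00°
∠H(j240) = − (70.92° + 65.38° + 45.00°) = -181.30°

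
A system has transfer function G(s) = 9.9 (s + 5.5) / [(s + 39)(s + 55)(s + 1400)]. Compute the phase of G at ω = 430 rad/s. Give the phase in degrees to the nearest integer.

∠(j430 + 5.5) = arctan(430/5.5) = 89.27°
∠(j430 + 39) = arctan(430/39) = 84.82°
∠(j430 + 55) = arctan(430/55) = 82.71°
∠(j430 + 1400) = arctan(430/1400) = 17.07°
∠G(j430) = 89.27° − (84.82° + 82.71° + 17.07°) = -95.34°

-95°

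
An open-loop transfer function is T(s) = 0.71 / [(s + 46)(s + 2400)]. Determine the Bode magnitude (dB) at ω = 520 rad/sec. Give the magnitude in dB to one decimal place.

|j520 + 46| = √(520² + 46²) = 522
|j520 + 2400| = √(520² + 2400²) = 2456
|T(j520)| = 0.71 / (522 × 2456) = 5.5385e-07
20 log₁₀(5.5385e-07) = -125.13 dB

-125.1 dB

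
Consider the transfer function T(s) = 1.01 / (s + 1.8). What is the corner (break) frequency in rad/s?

The single real pole at s = −1.8 gives a corner at ω = 1.8 rad/s.

1.8 rad/s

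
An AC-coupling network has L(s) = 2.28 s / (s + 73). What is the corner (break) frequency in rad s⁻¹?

The single real pole at s = −73 gives a corner at ω = 73 rad s⁻¹.

73 rad s⁻¹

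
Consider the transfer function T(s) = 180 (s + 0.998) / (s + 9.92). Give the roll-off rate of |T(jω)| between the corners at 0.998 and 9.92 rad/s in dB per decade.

In this band the factors already past their corner are: zero at 0.998; net slope = 20 dB/decade.

20 dB/decade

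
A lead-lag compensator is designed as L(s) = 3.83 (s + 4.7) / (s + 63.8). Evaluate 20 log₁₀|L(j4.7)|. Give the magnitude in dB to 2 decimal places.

-8.00 dB

|j4.7 + 4.7| = √(4.7² + 4.7²) = 6.647
|j4.7 + 63.8| = √(4.7² + 63.8²) = 63.97
|L(j4.7)| = 3.83 × 6.647 / 63.97 = 0.39794
20 log₁₀(0.39794) = -8.004 dB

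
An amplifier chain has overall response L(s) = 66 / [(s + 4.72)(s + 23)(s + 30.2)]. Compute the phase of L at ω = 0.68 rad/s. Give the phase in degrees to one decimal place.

∠(j0.68 + 4.72) = arctan(0.68/4.72) = 8.20°
∠(j0.68 + 23) = arctan(0.68/23) = 1.69°
∠(j0.68 + 30.2) = arctan(0.68/30.2) = 1.29°
∠L(j0.68) = − (8.20° + 1.69° + 1.29°) = -11.18°

-11.2°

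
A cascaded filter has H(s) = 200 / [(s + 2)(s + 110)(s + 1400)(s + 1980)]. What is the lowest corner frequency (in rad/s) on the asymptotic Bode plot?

Break frequencies occur at each pole and zero magnitude: 2 rad/s, 110 rad/s, 1400 rad/s, 1980 rad/s.
The lowest is 2 rad/s.

2 rad/s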